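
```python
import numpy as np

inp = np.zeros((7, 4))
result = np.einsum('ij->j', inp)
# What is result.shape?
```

(4,)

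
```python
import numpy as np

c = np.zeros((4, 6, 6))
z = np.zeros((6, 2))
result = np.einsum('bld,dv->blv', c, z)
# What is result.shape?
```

(4, 6, 2)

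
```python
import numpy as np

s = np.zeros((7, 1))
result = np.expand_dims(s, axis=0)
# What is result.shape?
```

(1, 7, 1)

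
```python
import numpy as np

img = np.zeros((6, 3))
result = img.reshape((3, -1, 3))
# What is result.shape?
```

(3, 2, 3)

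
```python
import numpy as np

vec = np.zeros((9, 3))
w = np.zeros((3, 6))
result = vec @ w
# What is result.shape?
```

(9, 6)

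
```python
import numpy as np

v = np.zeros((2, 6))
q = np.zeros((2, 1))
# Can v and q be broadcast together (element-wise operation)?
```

Yes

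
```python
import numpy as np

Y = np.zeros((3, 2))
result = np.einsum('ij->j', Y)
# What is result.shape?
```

(2,)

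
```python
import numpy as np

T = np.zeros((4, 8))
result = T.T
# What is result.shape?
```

(8, 4)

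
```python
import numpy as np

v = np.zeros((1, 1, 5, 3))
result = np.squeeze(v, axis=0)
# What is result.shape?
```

(1, 5, 3)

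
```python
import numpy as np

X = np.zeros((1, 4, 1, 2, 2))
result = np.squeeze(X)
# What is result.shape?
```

(4, 2, 2)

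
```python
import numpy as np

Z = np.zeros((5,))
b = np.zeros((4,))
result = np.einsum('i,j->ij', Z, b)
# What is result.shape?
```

(5, 4)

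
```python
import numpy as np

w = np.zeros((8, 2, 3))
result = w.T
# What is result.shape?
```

(3, 2, 8)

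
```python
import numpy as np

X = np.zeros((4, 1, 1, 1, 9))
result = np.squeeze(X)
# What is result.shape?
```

(4, 9)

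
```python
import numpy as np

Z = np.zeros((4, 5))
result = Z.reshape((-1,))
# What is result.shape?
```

(20,)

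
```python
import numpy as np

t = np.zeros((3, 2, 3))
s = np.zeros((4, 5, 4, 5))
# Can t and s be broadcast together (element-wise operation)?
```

No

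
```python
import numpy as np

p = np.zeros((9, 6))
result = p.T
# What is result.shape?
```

(6, 9)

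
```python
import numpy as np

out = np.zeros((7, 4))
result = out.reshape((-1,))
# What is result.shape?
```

(28,)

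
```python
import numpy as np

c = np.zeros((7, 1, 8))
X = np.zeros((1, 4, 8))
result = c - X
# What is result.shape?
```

(7, 4, 8)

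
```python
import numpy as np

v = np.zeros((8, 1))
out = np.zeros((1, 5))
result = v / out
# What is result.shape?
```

(8, 5)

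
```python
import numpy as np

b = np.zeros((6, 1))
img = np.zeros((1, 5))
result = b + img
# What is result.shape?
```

(6, 5)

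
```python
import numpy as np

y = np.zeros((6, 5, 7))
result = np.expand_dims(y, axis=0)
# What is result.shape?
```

(1, 6, 5, 7)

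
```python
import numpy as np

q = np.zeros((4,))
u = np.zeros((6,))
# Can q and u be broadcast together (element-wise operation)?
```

No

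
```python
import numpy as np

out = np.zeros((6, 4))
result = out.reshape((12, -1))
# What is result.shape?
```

(12, 2)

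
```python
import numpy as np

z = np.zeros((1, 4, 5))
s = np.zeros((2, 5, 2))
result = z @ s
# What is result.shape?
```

(2, 4, 2)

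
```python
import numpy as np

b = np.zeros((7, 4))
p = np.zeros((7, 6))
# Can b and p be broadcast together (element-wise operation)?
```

No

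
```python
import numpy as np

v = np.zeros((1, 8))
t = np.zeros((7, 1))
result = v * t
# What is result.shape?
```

(7, 8)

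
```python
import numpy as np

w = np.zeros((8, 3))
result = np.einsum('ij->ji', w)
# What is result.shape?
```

(3, 8)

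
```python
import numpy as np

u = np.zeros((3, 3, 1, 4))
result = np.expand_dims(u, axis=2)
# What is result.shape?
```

(3, 3, 1, 1, 4)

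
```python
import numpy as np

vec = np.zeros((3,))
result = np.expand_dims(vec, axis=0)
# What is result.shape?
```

(1, 3)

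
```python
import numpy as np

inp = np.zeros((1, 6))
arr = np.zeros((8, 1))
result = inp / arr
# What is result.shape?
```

(8, 6)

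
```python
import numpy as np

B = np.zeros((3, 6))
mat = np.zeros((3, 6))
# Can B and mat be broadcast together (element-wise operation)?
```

Yes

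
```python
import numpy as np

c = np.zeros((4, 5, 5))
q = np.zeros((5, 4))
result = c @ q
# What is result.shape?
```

(4, 5, 4)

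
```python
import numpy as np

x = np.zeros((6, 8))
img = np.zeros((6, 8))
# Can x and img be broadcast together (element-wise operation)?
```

Yes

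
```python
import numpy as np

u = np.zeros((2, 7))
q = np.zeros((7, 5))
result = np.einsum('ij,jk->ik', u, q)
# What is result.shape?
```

(2, 5)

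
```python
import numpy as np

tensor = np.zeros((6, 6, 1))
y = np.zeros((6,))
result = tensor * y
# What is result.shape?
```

(6, 6, 6)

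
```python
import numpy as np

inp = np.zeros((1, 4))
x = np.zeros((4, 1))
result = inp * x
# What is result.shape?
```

(4, 4)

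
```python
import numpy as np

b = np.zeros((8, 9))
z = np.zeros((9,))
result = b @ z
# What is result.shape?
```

(8,)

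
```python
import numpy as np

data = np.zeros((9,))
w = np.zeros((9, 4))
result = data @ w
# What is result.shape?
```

(4,)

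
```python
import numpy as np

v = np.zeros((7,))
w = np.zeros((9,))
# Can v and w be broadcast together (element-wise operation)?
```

No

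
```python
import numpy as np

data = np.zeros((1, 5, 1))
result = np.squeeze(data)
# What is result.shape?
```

(5,)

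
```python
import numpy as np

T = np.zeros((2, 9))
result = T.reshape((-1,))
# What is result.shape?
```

(18,)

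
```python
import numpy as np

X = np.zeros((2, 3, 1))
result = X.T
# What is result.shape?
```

(1, 3, 2)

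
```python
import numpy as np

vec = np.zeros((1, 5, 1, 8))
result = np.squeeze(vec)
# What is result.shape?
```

(5, 8)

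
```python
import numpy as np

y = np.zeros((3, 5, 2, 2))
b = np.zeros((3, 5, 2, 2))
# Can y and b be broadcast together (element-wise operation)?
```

Yes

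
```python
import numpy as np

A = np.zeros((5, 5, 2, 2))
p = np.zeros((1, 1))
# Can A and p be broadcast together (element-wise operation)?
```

Yes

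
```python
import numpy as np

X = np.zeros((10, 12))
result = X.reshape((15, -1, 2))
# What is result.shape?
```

(15, 4, 2)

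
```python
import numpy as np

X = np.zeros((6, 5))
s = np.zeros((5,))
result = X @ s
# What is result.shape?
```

(6,)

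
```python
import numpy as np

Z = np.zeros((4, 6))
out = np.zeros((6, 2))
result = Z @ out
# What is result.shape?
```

(4, 2)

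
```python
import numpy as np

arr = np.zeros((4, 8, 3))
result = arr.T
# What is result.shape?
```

(3, 8, 4)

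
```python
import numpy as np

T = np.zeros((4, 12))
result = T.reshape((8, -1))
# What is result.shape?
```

(8, 6)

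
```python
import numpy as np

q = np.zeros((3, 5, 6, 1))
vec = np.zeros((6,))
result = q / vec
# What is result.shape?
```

(3, 5, 6, 6)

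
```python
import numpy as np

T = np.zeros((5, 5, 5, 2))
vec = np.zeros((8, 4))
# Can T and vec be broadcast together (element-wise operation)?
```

No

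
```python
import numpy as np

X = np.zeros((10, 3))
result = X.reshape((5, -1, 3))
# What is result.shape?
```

(5, 2, 3)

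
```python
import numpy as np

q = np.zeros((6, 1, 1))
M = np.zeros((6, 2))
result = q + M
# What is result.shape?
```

(6, 6, 2)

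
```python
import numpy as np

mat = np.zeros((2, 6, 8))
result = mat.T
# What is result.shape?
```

(8, 6, 2)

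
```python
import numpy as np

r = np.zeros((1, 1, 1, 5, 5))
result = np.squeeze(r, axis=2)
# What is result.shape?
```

(1, 1, 5, 5)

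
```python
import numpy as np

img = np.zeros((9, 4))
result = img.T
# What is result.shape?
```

(4, 9)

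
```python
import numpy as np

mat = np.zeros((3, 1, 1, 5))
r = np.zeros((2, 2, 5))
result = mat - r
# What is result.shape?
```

(3, 2, 2, 5)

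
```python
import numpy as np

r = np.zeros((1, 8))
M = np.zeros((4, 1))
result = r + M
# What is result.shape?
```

(4, 8)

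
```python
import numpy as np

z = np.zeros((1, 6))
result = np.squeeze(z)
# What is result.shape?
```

(6,)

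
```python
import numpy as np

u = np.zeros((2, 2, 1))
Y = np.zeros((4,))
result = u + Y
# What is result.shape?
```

(2, 2, 4)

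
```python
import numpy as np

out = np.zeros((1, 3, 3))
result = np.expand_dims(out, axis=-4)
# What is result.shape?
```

(1, 1, 3, 3)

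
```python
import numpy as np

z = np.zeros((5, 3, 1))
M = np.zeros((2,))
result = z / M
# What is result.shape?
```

(5, 3, 2)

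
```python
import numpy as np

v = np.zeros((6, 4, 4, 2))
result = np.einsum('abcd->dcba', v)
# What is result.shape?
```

(2, 4, 4, 6)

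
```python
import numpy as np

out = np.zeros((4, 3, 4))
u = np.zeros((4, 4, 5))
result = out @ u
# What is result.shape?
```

(4, 3, 5)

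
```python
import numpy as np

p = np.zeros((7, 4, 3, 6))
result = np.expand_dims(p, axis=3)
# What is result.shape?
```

(7, 4, 3, 1, 6)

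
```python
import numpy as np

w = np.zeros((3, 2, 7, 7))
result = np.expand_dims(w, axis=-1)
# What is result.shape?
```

(3, 2, 7, 7, 1)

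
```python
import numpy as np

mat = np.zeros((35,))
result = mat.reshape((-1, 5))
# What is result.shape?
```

(7, 5)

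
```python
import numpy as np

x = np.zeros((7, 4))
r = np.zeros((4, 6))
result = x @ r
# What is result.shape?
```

(7, 6)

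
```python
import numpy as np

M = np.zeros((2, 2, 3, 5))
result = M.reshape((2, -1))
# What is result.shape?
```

(2, 30)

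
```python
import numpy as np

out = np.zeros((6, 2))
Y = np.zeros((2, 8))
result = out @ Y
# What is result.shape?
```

(6, 8)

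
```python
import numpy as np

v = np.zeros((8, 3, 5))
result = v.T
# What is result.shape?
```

(5, 3, 8)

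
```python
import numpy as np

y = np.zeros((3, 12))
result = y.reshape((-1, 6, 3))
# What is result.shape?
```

(2, 6, 3)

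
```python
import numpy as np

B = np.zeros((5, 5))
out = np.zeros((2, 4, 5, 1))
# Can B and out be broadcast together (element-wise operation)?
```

Yes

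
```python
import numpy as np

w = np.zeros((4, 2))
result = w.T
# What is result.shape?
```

(2, 4)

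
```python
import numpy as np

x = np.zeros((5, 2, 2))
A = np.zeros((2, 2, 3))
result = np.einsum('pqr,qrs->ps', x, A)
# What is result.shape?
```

(5, 3)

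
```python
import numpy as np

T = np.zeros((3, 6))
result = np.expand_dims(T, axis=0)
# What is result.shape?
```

(1, 3, 6)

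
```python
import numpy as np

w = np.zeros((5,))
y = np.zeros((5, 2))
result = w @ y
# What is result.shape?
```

(2,)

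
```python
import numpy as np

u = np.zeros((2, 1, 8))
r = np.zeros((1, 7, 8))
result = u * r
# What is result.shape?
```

(2, 7, 8)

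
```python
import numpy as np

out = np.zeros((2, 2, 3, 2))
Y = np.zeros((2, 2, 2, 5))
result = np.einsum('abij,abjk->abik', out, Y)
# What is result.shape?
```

(2, 2, 3, 5)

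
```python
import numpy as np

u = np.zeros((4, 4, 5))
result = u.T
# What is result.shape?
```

(5, 4, 4)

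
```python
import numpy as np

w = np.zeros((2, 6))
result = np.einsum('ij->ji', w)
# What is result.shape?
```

(6, 2)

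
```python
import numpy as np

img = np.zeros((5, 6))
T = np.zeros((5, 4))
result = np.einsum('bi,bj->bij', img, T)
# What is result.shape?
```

(5, 6, 4)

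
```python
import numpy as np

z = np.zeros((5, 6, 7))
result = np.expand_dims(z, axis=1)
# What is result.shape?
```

(5, 1, 6, 7)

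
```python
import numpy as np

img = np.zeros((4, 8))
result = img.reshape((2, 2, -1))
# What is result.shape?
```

(2, 2, 8)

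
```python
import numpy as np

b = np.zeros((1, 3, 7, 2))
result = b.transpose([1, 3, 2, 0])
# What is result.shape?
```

(3, 2, 7, 1)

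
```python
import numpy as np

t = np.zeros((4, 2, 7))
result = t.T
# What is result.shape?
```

(7, 2, 4)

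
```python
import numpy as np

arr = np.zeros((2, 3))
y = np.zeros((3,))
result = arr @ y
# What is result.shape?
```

(2,)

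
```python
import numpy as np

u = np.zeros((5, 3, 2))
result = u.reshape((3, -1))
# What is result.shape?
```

(3, 10)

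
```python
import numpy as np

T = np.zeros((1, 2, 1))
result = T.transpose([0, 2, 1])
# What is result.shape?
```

(1, 1, 2)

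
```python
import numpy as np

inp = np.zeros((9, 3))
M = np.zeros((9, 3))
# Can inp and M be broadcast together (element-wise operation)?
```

Yes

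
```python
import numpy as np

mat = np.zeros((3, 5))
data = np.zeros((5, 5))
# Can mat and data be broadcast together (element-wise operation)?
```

No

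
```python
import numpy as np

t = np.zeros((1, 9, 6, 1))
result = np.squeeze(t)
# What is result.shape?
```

(9, 6)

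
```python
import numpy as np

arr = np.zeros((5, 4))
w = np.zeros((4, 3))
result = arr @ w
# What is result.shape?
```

(5, 3)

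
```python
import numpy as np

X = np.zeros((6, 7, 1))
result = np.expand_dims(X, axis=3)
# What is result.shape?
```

(6, 7, 1, 1)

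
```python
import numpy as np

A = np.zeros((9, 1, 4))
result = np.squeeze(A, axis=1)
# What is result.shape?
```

(9, 4)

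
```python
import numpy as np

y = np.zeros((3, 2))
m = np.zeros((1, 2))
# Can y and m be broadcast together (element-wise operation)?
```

Yes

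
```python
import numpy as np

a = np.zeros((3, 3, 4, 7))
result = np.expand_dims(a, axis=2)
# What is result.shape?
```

(3, 3, 1, 4, 7)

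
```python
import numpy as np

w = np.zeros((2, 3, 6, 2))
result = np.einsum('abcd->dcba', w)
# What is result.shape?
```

(2, 6, 3, 2)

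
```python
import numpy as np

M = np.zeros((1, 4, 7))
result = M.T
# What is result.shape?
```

(7, 4, 1)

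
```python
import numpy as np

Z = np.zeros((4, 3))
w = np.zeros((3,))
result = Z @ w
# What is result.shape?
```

(4,)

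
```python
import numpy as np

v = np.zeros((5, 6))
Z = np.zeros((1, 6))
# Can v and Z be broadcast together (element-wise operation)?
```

Yes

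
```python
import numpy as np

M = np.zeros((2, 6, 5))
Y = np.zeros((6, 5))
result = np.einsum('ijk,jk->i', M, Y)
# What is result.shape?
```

(2,)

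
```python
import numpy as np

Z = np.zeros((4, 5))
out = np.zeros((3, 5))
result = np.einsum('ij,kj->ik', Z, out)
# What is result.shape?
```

(4, 3)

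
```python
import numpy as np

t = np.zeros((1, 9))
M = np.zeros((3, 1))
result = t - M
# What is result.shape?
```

(3, 9)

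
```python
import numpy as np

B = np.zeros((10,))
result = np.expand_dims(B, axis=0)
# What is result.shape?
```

(1, 10)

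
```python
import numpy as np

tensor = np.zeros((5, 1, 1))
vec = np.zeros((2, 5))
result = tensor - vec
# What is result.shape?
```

(5, 2, 5)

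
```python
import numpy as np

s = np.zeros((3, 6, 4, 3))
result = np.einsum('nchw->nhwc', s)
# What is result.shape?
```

(3, 4, 3, 6)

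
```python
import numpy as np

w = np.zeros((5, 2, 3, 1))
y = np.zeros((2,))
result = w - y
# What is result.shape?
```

(5, 2, 3, 2)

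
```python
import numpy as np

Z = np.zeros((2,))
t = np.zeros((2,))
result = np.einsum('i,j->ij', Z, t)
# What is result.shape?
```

(2, 2)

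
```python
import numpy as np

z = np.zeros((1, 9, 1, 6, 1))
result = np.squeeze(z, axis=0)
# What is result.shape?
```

(9, 1, 6, 1)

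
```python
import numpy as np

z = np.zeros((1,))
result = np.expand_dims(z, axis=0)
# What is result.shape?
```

(1, 1)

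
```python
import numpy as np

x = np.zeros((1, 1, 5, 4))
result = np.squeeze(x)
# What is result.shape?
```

(5, 4)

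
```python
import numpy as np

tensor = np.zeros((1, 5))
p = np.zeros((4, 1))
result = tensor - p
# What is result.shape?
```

(4, 5)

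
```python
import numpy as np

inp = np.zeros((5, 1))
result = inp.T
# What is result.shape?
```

(1, 5)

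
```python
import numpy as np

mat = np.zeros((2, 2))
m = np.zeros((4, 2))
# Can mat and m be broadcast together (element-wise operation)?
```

No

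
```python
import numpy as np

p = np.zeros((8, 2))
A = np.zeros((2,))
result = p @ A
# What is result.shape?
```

(8,)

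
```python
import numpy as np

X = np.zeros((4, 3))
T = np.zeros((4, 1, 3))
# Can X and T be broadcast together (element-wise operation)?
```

Yes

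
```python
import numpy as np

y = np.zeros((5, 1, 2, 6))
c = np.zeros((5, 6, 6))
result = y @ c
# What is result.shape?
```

(5, 5, 2, 6)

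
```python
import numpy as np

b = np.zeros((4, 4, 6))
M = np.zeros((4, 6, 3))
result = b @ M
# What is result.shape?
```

(4, 4, 3)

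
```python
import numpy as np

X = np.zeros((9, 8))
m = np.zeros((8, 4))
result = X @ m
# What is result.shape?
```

(9, 4)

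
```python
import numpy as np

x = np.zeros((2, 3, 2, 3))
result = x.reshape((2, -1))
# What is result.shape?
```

(2, 18)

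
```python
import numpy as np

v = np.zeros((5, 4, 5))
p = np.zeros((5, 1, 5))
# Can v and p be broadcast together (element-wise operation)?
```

Yes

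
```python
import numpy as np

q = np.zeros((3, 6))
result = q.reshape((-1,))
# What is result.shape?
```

(18,)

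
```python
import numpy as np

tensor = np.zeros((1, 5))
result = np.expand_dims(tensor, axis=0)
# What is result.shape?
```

(1, 1, 5)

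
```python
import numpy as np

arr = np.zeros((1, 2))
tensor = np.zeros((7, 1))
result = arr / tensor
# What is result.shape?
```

(7, 2)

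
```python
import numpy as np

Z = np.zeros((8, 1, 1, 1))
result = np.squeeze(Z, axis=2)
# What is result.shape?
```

(8, 1, 1)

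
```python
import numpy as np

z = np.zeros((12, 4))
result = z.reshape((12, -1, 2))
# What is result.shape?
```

(12, 2, 2)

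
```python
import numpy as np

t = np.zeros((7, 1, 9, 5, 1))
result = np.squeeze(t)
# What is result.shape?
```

(7, 9, 5)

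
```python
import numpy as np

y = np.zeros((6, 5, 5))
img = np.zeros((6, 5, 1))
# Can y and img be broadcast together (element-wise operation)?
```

Yes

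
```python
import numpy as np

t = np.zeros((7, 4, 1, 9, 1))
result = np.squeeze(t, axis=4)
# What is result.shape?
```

(7, 4, 1, 9)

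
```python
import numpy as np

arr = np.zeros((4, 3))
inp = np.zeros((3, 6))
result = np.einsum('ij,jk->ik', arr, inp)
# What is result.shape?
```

(4, 6)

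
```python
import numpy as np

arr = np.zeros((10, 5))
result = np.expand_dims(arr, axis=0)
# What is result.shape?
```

(1, 10, 5)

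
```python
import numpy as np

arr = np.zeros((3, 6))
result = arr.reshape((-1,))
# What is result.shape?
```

(18,)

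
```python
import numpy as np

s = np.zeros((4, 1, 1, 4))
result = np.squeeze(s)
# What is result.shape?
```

(4, 4)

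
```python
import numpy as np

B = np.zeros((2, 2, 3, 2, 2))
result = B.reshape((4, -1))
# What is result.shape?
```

(4, 12)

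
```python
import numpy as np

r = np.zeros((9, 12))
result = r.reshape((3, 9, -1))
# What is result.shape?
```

(3, 9, 4)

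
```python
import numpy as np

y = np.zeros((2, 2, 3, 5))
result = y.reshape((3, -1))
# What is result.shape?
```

(3, 20)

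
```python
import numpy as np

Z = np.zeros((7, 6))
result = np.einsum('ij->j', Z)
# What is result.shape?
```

(6,)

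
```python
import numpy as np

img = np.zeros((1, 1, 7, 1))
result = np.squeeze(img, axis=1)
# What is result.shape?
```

(1, 7, 1)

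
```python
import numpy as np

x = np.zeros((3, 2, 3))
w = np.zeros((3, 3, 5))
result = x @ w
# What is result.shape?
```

(3, 2, 5)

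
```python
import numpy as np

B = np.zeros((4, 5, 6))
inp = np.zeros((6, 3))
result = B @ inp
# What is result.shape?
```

(4, 5, 3)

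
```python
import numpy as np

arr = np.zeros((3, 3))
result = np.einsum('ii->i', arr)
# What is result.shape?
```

(3,)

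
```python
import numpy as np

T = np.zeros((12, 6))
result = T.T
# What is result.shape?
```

(6, 12)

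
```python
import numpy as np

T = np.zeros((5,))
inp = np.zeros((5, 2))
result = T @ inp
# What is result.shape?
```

(2,)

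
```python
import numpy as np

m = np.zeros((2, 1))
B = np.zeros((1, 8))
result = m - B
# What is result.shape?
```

(2, 8)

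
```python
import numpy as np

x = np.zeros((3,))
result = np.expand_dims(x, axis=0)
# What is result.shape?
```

(1, 3)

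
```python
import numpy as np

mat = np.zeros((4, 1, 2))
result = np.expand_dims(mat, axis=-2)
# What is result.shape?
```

(4, 1, 1, 2)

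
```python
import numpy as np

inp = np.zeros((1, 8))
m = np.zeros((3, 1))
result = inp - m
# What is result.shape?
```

(3, 8)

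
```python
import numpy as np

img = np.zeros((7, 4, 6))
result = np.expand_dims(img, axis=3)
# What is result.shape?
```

(7, 4, 6, 1)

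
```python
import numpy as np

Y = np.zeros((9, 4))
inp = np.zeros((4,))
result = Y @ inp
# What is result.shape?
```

(9,)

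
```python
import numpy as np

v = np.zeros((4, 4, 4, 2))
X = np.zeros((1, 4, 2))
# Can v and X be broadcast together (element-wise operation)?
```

Yes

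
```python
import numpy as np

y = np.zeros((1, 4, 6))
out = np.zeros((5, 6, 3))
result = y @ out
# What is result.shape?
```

(5, 4, 3)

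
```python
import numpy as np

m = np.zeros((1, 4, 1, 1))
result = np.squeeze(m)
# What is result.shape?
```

(4,)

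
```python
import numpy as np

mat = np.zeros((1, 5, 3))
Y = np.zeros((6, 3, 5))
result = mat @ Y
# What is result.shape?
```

(6, 5, 5)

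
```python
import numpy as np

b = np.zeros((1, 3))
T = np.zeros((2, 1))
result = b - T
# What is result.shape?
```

(2, 3)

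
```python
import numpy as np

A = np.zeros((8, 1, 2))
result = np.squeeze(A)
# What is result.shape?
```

(8, 2)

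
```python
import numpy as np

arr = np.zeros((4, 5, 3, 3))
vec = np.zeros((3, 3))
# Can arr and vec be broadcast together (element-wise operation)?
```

Yes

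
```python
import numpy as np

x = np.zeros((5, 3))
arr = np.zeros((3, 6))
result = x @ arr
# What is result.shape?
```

(5, 6)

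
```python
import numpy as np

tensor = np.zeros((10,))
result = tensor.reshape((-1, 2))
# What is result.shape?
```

(5, 2)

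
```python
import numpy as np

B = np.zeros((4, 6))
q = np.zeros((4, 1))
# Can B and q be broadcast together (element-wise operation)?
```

Yes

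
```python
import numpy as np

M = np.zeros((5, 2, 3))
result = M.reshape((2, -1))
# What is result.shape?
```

(2, 15)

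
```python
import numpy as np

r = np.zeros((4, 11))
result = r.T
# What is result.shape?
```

(11, 4)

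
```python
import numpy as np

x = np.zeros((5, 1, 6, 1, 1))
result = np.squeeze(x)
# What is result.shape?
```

(5, 6)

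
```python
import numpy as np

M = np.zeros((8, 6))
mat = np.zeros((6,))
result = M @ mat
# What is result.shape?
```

(8,)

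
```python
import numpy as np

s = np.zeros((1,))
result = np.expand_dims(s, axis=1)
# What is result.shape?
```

(1, 1)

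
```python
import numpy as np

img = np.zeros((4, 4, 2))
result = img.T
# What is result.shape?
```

(2, 4, 4)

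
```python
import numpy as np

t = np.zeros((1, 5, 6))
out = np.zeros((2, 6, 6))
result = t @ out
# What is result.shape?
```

(2, 5, 6)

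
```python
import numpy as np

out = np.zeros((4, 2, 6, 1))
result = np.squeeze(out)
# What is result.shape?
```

(4, 2, 6)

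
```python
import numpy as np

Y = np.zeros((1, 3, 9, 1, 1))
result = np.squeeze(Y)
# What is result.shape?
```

(3, 9)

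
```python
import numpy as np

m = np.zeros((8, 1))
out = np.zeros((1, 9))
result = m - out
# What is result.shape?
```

(8, 9)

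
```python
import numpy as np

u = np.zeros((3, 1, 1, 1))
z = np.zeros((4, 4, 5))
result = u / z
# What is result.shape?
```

(3, 4, 4, 5)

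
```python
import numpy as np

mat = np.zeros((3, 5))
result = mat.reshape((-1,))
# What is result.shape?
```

(15,)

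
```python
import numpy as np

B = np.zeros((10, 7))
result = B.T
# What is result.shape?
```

(7, 10)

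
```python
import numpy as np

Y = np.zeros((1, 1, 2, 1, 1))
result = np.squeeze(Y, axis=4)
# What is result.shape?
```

(1, 1, 2, 1)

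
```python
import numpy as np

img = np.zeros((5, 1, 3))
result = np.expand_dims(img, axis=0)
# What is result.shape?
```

(1, 5, 1, 3)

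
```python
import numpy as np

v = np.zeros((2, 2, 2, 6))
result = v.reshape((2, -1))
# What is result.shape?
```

(2, 24)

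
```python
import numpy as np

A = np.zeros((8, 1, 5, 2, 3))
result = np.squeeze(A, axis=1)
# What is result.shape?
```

(8, 5, 2, 3)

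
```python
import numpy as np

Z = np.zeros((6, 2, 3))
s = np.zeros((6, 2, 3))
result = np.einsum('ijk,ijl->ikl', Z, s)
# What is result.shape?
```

(6, 3, 3)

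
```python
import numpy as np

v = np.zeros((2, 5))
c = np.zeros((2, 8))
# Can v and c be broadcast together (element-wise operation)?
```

No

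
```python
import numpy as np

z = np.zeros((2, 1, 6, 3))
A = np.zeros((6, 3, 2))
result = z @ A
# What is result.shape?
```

(2, 6, 6, 2)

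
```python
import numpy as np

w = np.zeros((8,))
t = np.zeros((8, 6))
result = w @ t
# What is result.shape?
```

(6,)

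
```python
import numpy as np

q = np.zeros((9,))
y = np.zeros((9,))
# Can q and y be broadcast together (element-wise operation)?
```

Yes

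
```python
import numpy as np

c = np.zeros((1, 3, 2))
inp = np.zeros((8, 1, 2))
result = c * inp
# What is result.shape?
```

(8, 3, 2)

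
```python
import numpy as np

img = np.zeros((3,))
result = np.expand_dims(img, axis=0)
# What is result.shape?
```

(1, 3)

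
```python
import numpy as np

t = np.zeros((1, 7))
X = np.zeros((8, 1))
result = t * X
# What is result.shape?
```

(8, 7)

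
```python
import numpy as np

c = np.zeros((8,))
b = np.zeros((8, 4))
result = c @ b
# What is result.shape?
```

(4,)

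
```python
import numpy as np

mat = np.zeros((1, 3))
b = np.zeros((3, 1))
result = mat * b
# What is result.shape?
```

(3, 3)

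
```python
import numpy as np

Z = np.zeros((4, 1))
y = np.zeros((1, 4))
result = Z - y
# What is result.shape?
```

(4, 4)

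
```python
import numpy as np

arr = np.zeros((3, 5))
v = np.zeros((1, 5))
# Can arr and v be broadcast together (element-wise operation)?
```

Yes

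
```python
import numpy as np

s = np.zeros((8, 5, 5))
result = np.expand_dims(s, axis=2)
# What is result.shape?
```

(8, 5, 1, 5)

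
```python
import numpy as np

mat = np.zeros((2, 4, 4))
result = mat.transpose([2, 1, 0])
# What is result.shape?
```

(4, 4, 2)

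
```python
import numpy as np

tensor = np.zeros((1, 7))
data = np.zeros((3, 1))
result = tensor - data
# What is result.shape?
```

(3, 7)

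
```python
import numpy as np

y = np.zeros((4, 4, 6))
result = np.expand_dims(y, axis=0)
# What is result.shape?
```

(1, 4, 4, 6)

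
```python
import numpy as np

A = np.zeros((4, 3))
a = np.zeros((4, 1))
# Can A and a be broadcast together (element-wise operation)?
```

Yes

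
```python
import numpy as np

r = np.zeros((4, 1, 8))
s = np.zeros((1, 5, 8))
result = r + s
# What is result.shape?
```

(4, 5, 8)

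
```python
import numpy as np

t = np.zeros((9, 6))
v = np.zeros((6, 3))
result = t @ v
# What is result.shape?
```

(9, 3)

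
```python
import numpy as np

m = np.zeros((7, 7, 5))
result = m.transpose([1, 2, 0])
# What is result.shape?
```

(7, 5, 7)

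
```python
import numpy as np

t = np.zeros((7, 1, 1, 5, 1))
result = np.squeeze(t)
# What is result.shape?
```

(7, 5)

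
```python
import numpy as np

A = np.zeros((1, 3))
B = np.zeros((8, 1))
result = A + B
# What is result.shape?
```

(8, 3)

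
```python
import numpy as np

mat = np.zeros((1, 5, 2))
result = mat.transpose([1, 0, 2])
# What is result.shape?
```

(5, 1, 2)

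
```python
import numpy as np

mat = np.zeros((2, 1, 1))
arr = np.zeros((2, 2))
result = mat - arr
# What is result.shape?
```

(2, 2, 2)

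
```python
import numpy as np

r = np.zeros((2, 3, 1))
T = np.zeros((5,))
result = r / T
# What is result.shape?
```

(2, 3, 5)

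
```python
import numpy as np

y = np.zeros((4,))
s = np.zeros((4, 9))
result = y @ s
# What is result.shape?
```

(9,)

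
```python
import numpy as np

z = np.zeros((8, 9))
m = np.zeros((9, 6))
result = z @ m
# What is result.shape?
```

(8, 6)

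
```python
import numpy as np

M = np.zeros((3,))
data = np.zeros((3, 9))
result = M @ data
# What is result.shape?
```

(9,)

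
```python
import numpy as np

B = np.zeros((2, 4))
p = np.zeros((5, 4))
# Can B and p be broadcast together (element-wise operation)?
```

No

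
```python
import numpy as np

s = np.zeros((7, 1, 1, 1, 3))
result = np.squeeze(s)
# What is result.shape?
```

(7, 3)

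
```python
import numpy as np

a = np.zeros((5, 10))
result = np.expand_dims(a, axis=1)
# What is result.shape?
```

(5, 1, 10)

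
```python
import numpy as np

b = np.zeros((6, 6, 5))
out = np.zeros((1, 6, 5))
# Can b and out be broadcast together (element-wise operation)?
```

Yes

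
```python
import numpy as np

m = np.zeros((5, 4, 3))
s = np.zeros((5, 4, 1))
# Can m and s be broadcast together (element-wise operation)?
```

Yes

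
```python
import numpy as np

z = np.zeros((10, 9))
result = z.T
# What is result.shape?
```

(9, 10)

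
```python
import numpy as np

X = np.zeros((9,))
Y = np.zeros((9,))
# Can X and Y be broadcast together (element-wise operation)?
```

Yes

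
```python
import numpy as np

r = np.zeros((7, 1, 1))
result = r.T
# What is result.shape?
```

(1, 1, 7)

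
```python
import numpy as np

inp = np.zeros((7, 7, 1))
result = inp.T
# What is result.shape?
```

(1, 7, 7)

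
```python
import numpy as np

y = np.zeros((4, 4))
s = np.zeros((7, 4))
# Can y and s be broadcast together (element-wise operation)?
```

No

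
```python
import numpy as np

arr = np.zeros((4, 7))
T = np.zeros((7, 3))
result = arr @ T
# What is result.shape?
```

(4, 3)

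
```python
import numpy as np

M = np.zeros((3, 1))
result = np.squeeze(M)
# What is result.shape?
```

(3,)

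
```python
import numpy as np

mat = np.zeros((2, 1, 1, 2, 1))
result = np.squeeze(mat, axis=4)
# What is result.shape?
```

(2, 1, 1, 2)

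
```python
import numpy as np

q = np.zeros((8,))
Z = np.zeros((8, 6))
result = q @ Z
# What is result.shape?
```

(6,)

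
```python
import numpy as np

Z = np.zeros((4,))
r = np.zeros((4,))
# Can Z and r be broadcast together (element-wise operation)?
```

Yes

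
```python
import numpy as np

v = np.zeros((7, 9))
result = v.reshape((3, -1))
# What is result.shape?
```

(3, 21)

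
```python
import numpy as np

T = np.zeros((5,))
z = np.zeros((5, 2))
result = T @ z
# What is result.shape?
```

(2,)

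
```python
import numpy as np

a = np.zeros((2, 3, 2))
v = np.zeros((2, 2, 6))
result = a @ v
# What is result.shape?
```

(2, 3, 6)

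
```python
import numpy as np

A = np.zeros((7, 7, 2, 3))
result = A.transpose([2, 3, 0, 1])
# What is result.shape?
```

(2, 3, 7, 7)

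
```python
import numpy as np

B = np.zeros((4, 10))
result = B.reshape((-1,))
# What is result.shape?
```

(40,)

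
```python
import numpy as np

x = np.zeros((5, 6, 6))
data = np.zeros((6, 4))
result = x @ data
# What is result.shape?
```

(5, 6, 4)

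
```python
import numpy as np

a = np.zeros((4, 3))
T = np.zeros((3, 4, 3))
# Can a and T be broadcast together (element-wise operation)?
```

Yes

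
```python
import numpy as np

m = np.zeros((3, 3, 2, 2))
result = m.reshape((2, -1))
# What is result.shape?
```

(2, 18)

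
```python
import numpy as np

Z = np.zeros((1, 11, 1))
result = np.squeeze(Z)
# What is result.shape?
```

(11,)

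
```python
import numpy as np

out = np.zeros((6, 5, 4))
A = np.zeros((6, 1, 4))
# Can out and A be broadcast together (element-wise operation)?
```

Yes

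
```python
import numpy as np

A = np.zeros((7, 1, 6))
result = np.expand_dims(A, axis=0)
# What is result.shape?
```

(1, 7, 1, 6)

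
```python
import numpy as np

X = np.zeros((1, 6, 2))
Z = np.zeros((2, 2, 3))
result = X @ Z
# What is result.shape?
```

(2, 6, 3)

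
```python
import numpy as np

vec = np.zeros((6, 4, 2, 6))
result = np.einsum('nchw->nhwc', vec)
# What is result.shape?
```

(6, 2, 6, 4)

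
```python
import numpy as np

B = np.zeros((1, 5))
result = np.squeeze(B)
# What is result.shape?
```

(5,)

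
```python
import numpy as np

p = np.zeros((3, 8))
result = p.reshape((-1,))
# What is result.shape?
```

(24,)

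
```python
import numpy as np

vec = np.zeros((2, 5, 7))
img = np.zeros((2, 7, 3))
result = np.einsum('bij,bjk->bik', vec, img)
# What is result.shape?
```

(2, 5, 3)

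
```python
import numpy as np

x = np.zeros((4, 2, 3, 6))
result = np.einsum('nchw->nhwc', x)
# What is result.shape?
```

(4, 3, 6, 2)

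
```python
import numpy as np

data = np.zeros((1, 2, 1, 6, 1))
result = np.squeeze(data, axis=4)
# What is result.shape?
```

(1, 2, 1, 6)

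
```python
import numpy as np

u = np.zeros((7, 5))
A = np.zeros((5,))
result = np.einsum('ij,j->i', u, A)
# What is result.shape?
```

(7,)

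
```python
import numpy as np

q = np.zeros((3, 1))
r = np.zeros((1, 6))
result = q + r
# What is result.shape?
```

(3, 6)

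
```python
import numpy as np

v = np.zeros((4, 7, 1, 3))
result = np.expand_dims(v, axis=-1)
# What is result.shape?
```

(4, 7, 1, 3, 1)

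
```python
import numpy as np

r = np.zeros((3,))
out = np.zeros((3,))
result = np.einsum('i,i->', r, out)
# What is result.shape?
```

()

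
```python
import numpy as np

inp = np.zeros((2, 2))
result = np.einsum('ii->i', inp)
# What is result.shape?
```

(2,)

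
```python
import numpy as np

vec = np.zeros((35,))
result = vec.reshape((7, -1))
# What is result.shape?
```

(7, 5)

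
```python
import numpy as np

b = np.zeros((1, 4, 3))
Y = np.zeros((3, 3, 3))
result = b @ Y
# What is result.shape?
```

(3, 4, 3)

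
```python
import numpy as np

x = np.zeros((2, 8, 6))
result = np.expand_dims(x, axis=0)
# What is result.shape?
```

(1, 2, 8, 6)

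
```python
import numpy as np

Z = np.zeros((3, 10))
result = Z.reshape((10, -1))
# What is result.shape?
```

(10, 3)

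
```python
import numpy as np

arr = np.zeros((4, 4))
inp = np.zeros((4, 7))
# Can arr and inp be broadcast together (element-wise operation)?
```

No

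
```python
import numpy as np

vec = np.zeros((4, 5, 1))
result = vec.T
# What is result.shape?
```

(1, 5, 4)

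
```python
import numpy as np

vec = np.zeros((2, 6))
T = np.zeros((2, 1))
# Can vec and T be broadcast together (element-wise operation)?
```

Yes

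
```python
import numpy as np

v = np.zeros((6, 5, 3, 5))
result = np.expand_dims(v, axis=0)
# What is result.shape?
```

(1, 6, 5, 3, 5)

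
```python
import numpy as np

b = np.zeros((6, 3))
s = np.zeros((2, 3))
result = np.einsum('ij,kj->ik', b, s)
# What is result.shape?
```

(6, 2)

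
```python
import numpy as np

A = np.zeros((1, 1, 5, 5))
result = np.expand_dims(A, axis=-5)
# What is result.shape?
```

(1, 1, 1, 5, 5)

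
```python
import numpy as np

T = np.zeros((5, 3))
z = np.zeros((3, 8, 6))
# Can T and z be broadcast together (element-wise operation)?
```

No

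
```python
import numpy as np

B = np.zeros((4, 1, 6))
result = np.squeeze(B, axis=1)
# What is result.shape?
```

(4, 6)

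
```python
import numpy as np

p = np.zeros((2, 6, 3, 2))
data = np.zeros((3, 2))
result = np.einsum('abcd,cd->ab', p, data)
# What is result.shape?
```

(2, 6)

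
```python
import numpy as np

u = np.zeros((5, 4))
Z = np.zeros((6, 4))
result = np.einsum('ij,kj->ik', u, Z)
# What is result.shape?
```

(5, 6)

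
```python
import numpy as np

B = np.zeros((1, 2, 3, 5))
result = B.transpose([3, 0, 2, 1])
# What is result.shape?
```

(5, 1, 3, 2)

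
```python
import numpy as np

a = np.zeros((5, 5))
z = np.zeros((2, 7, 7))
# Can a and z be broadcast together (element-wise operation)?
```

No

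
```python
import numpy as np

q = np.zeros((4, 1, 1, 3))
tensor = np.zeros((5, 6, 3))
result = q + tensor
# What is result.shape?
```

(4, 5, 6, 3)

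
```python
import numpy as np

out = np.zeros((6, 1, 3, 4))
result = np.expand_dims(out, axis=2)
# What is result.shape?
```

(6, 1, 1, 3, 4)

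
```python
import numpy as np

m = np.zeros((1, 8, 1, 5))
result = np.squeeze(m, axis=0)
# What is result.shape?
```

(8, 1, 5)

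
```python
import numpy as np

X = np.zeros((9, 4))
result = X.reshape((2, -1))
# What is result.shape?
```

(2, 18)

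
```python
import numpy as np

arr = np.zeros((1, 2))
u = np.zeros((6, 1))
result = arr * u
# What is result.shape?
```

(6, 2)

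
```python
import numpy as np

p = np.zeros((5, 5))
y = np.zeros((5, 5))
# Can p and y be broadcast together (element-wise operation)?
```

Yes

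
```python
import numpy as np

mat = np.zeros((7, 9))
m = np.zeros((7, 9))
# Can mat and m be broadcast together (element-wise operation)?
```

Yes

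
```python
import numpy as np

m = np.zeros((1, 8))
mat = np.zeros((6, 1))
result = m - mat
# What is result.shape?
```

(6, 8)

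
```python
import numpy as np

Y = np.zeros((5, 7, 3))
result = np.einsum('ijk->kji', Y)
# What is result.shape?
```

(3, 7, 5)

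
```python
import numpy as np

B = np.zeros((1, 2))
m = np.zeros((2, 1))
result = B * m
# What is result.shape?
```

(2, 2)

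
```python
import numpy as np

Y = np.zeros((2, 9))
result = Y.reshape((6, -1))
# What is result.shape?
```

(6, 3)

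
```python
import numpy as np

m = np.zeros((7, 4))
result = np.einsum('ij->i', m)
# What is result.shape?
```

(7,)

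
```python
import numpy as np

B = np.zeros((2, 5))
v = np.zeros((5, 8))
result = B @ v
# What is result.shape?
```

(2, 8)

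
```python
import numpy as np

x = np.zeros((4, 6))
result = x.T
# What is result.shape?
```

(6, 4)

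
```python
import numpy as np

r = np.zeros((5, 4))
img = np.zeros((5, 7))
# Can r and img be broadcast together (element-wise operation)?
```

No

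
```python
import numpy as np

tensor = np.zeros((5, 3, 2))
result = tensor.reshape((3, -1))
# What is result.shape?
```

(3, 10)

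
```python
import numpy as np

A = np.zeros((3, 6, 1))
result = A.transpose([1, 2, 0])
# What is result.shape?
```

(6, 1, 3)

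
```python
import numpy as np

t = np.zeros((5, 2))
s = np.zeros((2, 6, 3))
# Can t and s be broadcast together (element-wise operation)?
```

No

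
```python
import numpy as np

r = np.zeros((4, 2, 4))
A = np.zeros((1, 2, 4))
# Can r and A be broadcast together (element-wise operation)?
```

Yes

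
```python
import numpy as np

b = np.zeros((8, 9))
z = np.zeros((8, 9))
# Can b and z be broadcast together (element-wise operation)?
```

Yes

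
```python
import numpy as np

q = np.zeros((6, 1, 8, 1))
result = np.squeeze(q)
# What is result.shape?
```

(6, 8)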